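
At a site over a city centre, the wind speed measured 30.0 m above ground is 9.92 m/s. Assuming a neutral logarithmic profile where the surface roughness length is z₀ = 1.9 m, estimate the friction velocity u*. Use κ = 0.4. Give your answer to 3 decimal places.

Log law: V(z) = (u*/κ) · ln(z/z₀) ⇒ u* = κ · V / ln(z/z₀)
u* = 0.4 × 9.92 / ln(30.0/1.9) = 0.4 × 9.92 / 2.7593
   = 3.9680 / 2.7593 = 1.4380 m/s

u* ≈ 1.438 m/s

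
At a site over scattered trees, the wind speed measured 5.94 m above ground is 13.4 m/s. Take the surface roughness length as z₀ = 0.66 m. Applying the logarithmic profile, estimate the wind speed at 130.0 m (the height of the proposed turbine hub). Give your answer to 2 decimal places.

32.22 m/s

Log law: V(z) ∝ ln(z/z₀), so V₂/V₁ = ln(z₂/z₀) / ln(z₁/z₀).
ln(130.0/0.66) = 5.2830, ln(5.94/0.66) = 2.1972
V₂ = 13.4 × 5.2830/2.1972 = 13.4 × 2.4044 = 32.2192 m/s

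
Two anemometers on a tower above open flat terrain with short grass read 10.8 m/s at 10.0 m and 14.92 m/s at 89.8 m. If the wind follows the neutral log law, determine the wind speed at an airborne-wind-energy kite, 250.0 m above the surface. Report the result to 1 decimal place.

16.8 m/s

Log law: V ∝ ln(z/z₀). From the pair, with r = V₁/V₂ = 0.72386,
ln z₀ = (ln z₁ − r·ln z₂)/(1 − r) = (2.3026 − 0.72386×4.4976)/0.27614 = -3.4513 → z₀ = 0.03170 m
V₃ = V₁ · ln(z₃/z₀)/ln(z₁/z₀) = 10.8 × 8.9728/5.7539 = 16.8418 m/s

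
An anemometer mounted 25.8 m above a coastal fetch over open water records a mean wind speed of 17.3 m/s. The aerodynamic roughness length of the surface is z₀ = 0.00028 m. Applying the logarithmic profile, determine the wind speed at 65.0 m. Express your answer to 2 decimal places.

18.70 m/s

Log law: V(z) ∝ ln(z/z₀), so V₂/V₁ = ln(z₂/z₀) / ln(z₁/z₀).
ln(65.0/0.00028) = 12.3551, ln(25.8/0.00028) = 11.4311
V₂ = 17.3 × 12.3551/11.4311 = 17.3 × 1.0808 = 18.6984 m/s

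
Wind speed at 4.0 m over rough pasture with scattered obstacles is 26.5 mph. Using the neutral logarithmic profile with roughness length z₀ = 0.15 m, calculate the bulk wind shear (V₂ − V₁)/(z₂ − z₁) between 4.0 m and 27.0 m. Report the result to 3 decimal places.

0.670 mph/m

Log law: V₂ = V₁ · ln(z₂/z₀)/ln(z₁/z₀) = 26.5 × 5.1930/3.2834 = 41.9117 mph
ΔV/Δz = (41.9117 − 26.5)/(27.0 − 4.0) = 15.4117/23.0000 = 0.67007 mph/m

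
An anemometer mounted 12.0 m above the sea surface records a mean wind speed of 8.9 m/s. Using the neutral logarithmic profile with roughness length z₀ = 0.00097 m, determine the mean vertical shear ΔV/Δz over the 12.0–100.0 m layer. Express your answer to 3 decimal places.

0.023 m/s/m

Log law: V₂ = V₁ · ln(z₂/z₀)/ln(z₁/z₀) = 8.9 × 11.5434/9.4231 = 10.9026 m/s
ΔV/Δz = (10.9026 − 8.9)/(100.0 − 12.0) = 2.0026/88.0000 = 0.02276 m/s/m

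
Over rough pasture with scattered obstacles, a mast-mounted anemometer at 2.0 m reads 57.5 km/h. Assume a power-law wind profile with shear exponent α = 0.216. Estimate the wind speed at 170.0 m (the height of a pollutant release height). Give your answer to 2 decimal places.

150.11 km/h

Power-law profile: V₂ = V₁ · (z₂/z₁)^α
V₂ = 57.5 × (170.0/2.0)^0.216 = 57.5 × (85.0000)^0.216
    = 57.5 × 2.6107 = 150.1144 km/h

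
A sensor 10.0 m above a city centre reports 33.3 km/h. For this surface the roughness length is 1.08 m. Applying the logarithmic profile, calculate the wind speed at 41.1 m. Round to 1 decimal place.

Log law: V(z) ∝ ln(z/z₀), so V₂/V₁ = ln(z₂/z₀) / ln(z₁/z₀).
ln(41.1/1.08) = 3.6390, ln(10.0/1.08) = 2.2256
V₂ = 33.3 × 3.6390/2.2256 = 33.3 × 1.6351 = 54.4478 km/h

54.4 km/h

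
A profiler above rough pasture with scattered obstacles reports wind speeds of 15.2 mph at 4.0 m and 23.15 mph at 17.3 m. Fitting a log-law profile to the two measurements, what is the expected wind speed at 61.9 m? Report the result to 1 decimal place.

Log law: V ∝ ln(z/z₀). From the pair, with r = V₁/V₂ = 0.65659,
ln z₀ = (ln z₁ − r·ln z₂)/(1 − r) = (1.3863 − 0.65659×2.8507)/0.34341 = -1.4136 → z₀ = 0.2433 m
V₃ = V₁ · ln(z₃/z₀)/ln(z₁/z₀) = 15.2 × 5.5391/2.7999 = 30.0707 mph

30.1 mph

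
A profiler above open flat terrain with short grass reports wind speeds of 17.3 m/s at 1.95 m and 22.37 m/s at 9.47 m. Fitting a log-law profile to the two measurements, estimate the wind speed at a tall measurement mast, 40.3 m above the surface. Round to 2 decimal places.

Log law: V ∝ ln(z/z₀). From the pair, with r = V₁/V₂ = 0.77336,
ln z₀ = (ln z₁ − r·ln z₂)/(1 − r) = (0.6678 − 0.77336×2.2481)/0.22664 = -4.7245 → z₀ = 0.008875 m
V₃ = V₁ · ln(z₃/z₀)/ln(z₁/z₀) = 17.3 × 8.4209/5.3923 = 27.0163 m/s

27.02 m/s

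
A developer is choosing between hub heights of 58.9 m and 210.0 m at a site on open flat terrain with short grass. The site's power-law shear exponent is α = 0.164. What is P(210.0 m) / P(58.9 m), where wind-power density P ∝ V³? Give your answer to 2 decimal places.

1.87

Speed ratio: V_B/V_A = (z_B/z_A)^α = (210.0/58.9)^0.164 = (3.5654)^0.164 = 1.23181
Power-density ratio: P_B/P_A = (V_B/V_A)³ = (1.23181)³ = 1.86911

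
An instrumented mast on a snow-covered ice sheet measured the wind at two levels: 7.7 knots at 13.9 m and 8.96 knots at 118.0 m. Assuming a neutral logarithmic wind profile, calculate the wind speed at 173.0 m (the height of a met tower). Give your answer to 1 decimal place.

Log law: V ∝ ln(z/z₀). From the pair, with r = V₁/V₂ = 0.85937,
ln z₀ = (ln z₁ − r·ln z₂)/(1 − r) = (2.6319 − 0.85937×4.7707)/0.14063 = -10.4385 → z₀ = 0.00002928 m
V₃ = V₁ · ln(z₃/z₀)/ln(z₁/z₀) = 7.7 × 15.5918/13.0704 = 9.1854 knots

9.2 knots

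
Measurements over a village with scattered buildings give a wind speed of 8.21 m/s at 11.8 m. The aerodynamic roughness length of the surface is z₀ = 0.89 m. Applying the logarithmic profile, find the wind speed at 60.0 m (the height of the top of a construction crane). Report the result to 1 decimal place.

Log law: V(z) ∝ ln(z/z₀), so V₂/V₁ = ln(z₂/z₀) / ln(z₁/z₀).
ln(60.0/0.89) = 4.2109, ln(11.8/0.89) = 2.5846
V₂ = 8.21 × 4.2109/2.5846 = 8.21 × 1.6292 = 13.3757 m/s

13.4 m/s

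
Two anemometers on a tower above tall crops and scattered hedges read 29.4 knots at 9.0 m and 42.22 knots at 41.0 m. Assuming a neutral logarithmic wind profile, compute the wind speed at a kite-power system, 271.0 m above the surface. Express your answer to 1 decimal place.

58.2 knots

Log law: V ∝ ln(z/z₀). From the pair, with r = V₁/V₂ = 0.69635,
ln z₀ = (ln z₁ − r·ln z₂)/(1 − r) = (2.1972 − 0.69635×3.7136)/0.30365 = -1.2802 → z₀ = 0.2780 m
V₃ = V₁ · ln(z₃/z₀)/ln(z₁/z₀) = 29.4 × 6.8823/3.4774 = 58.1868 knots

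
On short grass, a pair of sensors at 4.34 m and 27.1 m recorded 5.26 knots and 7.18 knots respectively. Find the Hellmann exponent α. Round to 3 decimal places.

α ≈ 0.170

Power law: V₂/V₁ = (z₂/z₁)^α ⇒ α = ln(V₂/V₁) / ln(z₂/z₁)
α = ln(7.18/5.26) / ln(27.1/4.34) = ln(1.3650) / ln(6.2442)
  = 0.31117 / 1.83166 = 0.16988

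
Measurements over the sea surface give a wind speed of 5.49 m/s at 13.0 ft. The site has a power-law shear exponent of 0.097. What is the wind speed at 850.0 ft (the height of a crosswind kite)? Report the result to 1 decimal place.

Power-law profile: V₂ = V₁ · (z₂/z₁)^α
V₂ = 5.49 × (850.0/13.0)^0.097 = 5.49 × (65.3846)^0.097
    = 5.49 × 1.5000 = 8.2352 m/s

8.2 m/s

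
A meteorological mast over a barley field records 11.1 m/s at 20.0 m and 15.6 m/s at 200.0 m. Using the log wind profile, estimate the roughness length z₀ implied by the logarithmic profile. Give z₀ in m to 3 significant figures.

Log law: V(z) ∝ ln(z/z₀). With r = V₁/V₂ = 11.1/15.6 = 0.71154,
r · ln(z₂/z₀) = ln(z₁/z₀) ⇒ ln z₀ = (ln z₁ − r·ln z₂)/(1 − r)
ln z₀ = (2.99573 − 0.71154×5.29832) / 0.28846 = -2.6840
z₀ = exp(-2.6840) = 0.06829 m

z₀ ≈ 0.0683 m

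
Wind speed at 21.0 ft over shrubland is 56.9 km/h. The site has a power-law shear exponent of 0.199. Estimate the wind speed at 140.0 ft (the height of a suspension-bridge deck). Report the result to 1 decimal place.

Power-law profile: V₂ = V₁ · (z₂/z₁)^α
V₂ = 56.9 × (140.0/21.0)^0.199 = 56.9 × (6.6667)^0.199
    = 56.9 × 1.4587 = 82.9985 km/h

83.0 km/h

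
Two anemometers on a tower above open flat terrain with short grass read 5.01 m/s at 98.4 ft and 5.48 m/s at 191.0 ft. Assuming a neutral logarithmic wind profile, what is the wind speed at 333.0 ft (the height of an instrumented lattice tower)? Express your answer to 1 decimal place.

Log law: V ∝ ln(z/z₀). From the pair, with r = V₁/V₂ = 0.91423,
ln z₀ = (ln z₁ − r·ln z₂)/(1 − r) = (4.5890 − 0.91423×5.2523)/0.08577 = -2.4807 → z₀ = 0.08368 ft
V₃ = V₁ · ln(z₃/z₀)/ln(z₁/z₀) = 5.01 × 8.2889/7.0698 = 5.8739 m/s

5.9 m/s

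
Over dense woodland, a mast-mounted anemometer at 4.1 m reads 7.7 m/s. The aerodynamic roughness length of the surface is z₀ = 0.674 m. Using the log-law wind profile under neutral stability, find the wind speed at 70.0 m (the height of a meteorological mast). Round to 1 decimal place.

19.8 m/s

Log law: V(z) ∝ ln(z/z₀), so V₂/V₁ = ln(z₂/z₀) / ln(z₁/z₀).
ln(70.0/0.674) = 4.6430, ln(4.1/0.674) = 1.8055
V₂ = 7.7 × 4.6430/1.8055 = 7.7 × 2.5716 = 19.8012 m/s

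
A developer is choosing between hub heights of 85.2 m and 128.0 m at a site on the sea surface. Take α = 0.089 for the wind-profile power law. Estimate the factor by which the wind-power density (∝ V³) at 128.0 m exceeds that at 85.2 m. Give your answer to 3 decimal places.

Speed ratio: V_B/V_A = (z_B/z_A)^α = (128.0/85.2)^0.089 = (1.5023)^0.089 = 1.03689
Power-density ratio: P_B/P_A = (V_B/V_A)³ = (1.03689)³ = 1.11480

1.115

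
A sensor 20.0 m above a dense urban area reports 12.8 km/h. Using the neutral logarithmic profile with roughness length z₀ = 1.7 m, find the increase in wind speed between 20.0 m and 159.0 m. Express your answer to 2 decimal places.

10.76 km/h

Log law: V₂ = V₁ · ln(z₂/z₀)/ln(z₁/z₀) = 12.8 × 4.5383/2.4651 = 23.5649 km/h
ΔV = 23.5649 − 12.8 = 10.7649 km/h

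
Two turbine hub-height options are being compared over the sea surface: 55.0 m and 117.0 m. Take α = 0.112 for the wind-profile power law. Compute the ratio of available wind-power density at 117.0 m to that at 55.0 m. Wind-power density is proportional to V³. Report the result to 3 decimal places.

1.289

Speed ratio: V_B/V_A = (z_B/z_A)^α = (117.0/55.0)^0.112 = (2.1273)^0.112 = 1.08822
Power-density ratio: P_B/P_A = (V_B/V_A)³ = (1.08822)³ = 1.28869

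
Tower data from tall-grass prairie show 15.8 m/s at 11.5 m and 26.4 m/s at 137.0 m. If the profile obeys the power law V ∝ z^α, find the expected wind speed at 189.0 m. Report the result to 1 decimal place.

First find α: α = ln(V₂/V₁)/ln(z₂/z₁) = ln(26.4/15.8)/ln(137.0/11.5) = 0.51335/2.47763 = 0.2072
Extrapolate from 137.0 m to 189.0 m: V₃ = 26.4 × (189.0/137.0)^0.2072 = 26.4 × 1.0689 = 28.2200 m/s

28.2 m/s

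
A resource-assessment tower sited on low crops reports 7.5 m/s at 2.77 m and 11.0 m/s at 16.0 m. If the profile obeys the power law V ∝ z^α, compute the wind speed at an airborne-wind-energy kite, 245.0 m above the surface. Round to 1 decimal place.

First find α: α = ln(V₂/V₁)/ln(z₂/z₁) = ln(11.0/7.5)/ln(16.0/2.77) = 0.38299/1.75374 = 0.2184
Extrapolate from 16.0 m to 245.0 m: V₃ = 11.0 × (245.0/16.0)^0.2184 = 11.0 × 1.8147 = 19.9614 m/s

20.0 m/s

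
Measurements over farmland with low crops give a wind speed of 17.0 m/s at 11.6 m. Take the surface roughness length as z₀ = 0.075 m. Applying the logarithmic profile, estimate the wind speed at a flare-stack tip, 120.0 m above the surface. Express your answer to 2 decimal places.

24.88 m/s

Log law: V(z) ∝ ln(z/z₀), so V₂/V₁ = ln(z₂/z₀) / ln(z₁/z₀).
ln(120.0/0.075) = 7.3778, ln(11.6/0.075) = 5.0413
V₂ = 17.0 × 7.3778/5.0413 = 17.0 × 1.4635 = 24.8790 m/s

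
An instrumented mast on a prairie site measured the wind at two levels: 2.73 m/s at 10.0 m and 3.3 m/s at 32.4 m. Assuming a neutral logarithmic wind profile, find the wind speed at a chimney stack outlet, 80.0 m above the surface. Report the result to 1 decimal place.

3.7 m/s

Log law: V ∝ ln(z/z₀). From the pair, with r = V₁/V₂ = 0.82727,
ln z₀ = (ln z₁ − r·ln z₂)/(1 − r) = (2.3026 − 0.82727×3.4782)/0.17273 = -3.3278 → z₀ = 0.03587 m
V₃ = V₁ · ln(z₃/z₀)/ln(z₁/z₀) = 2.73 × 7.7098/5.6304 = 3.7383 m/s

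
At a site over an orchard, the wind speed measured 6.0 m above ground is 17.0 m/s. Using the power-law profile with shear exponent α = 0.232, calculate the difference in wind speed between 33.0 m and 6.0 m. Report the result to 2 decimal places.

8.25 m/s

Power law: V₂ = V₁ · (z₂/z₁)^α = 17.0 × (5.5000)^0.232 = 25.2472 m/s
ΔV = 25.2472 − 17.0 = 8.2472 m/s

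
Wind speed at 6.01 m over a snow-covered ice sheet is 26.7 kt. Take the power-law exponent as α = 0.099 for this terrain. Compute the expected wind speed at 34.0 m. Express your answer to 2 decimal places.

Power-law profile: V₂ = V₁ · (z₂/z₁)^α
V₂ = 26.7 × (34.0/6.01)^0.099 = 26.7 × (5.6572)^0.099
    = 26.7 × 1.1872 = 31.6971 kt

31.70 kt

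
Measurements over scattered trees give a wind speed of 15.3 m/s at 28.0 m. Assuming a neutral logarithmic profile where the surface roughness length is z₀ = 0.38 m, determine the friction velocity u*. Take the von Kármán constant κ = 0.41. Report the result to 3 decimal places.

u* ≈ 1.459 m/s

Log law: V(z) = (u*/κ) · ln(z/z₀) ⇒ u* = κ · V / ln(z/z₀)
u* = 0.41 × 15.3 / ln(28.0/0.38) = 0.41 × 15.3 / 4.2998
   = 6.2730 / 4.2998 = 1.4589 m/s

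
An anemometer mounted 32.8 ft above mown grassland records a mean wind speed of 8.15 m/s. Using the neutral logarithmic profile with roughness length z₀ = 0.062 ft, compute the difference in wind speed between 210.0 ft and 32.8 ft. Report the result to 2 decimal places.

Log law: V₂ = V₁ · ln(z₂/z₀)/ln(z₁/z₀) = 8.15 × 8.1277/6.2710 = 10.5630 m/s
ΔV = 10.5630 − 8.15 = 2.4130 m/s

2.41 m/s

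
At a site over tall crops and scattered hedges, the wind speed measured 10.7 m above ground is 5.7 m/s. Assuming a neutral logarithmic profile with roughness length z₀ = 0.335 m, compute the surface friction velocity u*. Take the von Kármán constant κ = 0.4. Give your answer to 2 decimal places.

u* ≈ 0.66 m/s

Log law: V(z) = (u*/κ) · ln(z/z₀) ⇒ u* = κ · V / ln(z/z₀)
u* = 0.4 × 5.7 / ln(10.7/0.335) = 0.4 × 5.7 / 3.4639
   = 2.2800 / 3.4639 = 0.6582 m/s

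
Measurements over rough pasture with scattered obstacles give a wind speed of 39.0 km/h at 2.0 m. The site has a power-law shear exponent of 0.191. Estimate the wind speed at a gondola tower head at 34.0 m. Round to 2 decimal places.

67.00 km/h

Power-law profile: V₂ = V₁ · (z₂/z₁)^α
V₂ = 39.0 × (34.0/2.0)^0.191 = 39.0 × (17.0000)^0.191
    = 39.0 × 1.7180 = 67.0009 km/h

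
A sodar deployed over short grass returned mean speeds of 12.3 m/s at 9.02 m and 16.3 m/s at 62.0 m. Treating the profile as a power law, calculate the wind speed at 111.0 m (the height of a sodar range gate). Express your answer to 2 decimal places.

First find α: α = ln(V₂/V₁)/ln(z₂/z₁) = ln(16.3/12.3)/ln(62.0/9.02) = 0.28157/1.92769 = 0.1461
Extrapolate from 62.0 m to 111.0 m: V₃ = 16.3 × (111.0/62.0)^0.1461 = 16.3 × 1.0888 = 17.7473 m/s

17.75 m/s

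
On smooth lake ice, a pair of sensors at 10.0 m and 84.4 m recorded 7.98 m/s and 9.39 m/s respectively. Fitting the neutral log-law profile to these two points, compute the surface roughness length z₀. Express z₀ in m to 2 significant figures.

z₀ ≈ 0.000057 m

Log law: V(z) ∝ ln(z/z₀). With r = V₁/V₂ = 7.98/9.39 = 0.84984,
r · ln(z₂/z₀) = ln(z₁/z₀) ⇒ ln z₀ = (ln z₁ − r·ln z₂)/(1 − r)
ln z₀ = (2.30259 − 0.84984×4.43557) / 0.15016 = -9.7692
z₀ = exp(-9.7692) = 0.00005719 m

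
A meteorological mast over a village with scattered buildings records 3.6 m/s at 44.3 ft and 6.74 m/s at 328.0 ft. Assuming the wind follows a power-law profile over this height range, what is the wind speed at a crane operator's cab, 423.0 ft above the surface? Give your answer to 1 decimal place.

First find α: α = ln(V₂/V₁)/ln(z₂/z₁) = ln(6.74/3.6)/ln(328.0/44.3) = 0.62713/2.00203 = 0.3132
Extrapolate from 328.0 ft to 423.0 ft: V₃ = 6.74 × (423.0/328.0)^0.3132 = 6.74 × 1.0829 = 7.2990 m/s

7.3 m/s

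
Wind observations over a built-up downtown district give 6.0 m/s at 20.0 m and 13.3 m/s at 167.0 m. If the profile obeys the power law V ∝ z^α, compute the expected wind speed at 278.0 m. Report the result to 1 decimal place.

First find α: α = ln(V₂/V₁)/ln(z₂/z₁) = ln(13.3/6.0)/ln(167.0/20.0) = 0.79600/2.12226 = 0.3751
Extrapolate from 167.0 m to 278.0 m: V₃ = 13.3 × (278.0/167.0)^0.3751 = 13.3 × 1.2106 = 16.1015 m/s

16.1 m/s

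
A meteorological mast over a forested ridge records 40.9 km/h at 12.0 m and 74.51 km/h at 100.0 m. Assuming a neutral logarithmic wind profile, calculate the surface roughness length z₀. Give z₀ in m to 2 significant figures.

Log law: V(z) ∝ ln(z/z₀). With r = V₁/V₂ = 40.9/74.51 = 0.54892,
r · ln(z₂/z₀) = ln(z₁/z₀) ⇒ ln z₀ = (ln z₁ − r·ln z₂)/(1 − r)
ln z₀ = (2.48491 − 0.54892×4.60517) / 0.45108 = -0.0952
z₀ = exp(-0.0952) = 0.9092 m

z₀ ≈ 0.91 m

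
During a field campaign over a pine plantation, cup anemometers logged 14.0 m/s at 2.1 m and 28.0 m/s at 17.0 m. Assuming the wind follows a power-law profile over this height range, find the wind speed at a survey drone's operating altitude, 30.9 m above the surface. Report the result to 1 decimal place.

34.1 m/s

First find α: α = ln(V₂/V₁)/ln(z₂/z₁) = ln(28.0/14.0)/ln(17.0/2.1) = 0.69315/2.09128 = 0.3314
Extrapolate from 17.0 m to 30.9 m: V₃ = 28.0 × (30.9/17.0)^0.3314 = 28.0 × 1.2190 = 34.1328 m/s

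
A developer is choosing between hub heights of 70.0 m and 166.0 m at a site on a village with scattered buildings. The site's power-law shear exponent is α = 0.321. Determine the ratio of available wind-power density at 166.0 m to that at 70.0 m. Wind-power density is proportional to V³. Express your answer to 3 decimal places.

2.297

Speed ratio: V_B/V_A = (z_B/z_A)^α = (166.0/70.0)^0.321 = (2.3714)^0.321 = 1.31941
Power-density ratio: P_B/P_A = (V_B/V_A)³ = (1.31941)³ = 2.29686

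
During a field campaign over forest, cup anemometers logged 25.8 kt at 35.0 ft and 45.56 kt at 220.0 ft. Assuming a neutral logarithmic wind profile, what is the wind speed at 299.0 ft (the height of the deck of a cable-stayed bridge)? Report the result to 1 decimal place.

48.9 kt

Log law: V ∝ ln(z/z₀). From the pair, with r = V₁/V₂ = 0.56629,
ln z₀ = (ln z₁ − r·ln z₂)/(1 − r) = (3.5553 − 0.56629×5.3936)/0.43371 = 1.1552 → z₀ = 3.175 ft
V₃ = V₁ · ln(z₃/z₀)/ln(z₁/z₀) = 25.8 × 4.5453/2.4002 = 48.8580 kt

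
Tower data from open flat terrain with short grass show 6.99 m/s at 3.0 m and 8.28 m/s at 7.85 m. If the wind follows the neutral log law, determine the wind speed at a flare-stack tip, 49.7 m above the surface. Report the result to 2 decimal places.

10.75 m/s

Log law: V ∝ ln(z/z₀). From the pair, with r = V₁/V₂ = 0.84420,
ln z₀ = (ln z₁ − r·ln z₂)/(1 − r) = (1.0986 − 0.84420×2.0605)/0.15580 = -4.1136 → z₀ = 0.01635 m
V₃ = V₁ · ln(z₃/z₀)/ln(z₁/z₀) = 6.99 × 8.0196/5.2122 = 10.7550 m/s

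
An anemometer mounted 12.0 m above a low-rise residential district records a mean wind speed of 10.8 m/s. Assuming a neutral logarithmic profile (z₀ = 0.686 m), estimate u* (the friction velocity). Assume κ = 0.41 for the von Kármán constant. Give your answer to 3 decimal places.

Log law: V(z) = (u*/κ) · ln(z/z₀) ⇒ u* = κ · V / ln(z/z₀)
u* = 0.41 × 10.8 / ln(12.0/0.686) = 0.41 × 10.8 / 2.8618
   = 4.4280 / 2.8618 = 1.5473 m/s

u* ≈ 1.547 m/s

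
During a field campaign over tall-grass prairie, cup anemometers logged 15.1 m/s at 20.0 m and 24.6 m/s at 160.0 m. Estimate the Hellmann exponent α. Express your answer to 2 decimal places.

Power law: V₂/V₁ = (z₂/z₁)^α ⇒ α = ln(V₂/V₁) / ln(z₂/z₁)
α = ln(24.6/15.1) / ln(160.0/20.0) = ln(1.6291) / ln(8.0000)
  = 0.48805 / 2.07944 = 0.23470

α ≈ 0.23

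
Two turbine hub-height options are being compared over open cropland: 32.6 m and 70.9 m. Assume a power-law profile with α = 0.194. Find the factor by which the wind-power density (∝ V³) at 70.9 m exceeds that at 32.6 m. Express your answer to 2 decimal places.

Speed ratio: V_B/V_A = (z_B/z_A)^α = (70.9/32.6)^0.194 = (2.1748)^0.194 = 1.16268
Power-density ratio: P_B/P_A = (V_B/V_A)³ = (1.16268)³ = 1.57175

1.57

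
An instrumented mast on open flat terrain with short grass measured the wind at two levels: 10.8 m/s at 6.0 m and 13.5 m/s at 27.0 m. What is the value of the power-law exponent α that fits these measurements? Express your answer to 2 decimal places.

α ≈ 0.15

Power law: V₂/V₁ = (z₂/z₁)^α ⇒ α = ln(V₂/V₁) / ln(z₂/z₁)
α = ln(13.5/10.8) / ln(27.0/6.0) = ln(1.2500) / ln(4.5000)
  = 0.22314 / 1.50408 = 0.14836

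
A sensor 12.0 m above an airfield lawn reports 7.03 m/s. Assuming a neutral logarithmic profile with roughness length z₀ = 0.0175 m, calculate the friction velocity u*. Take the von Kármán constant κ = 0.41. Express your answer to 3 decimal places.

u* ≈ 0.441 m/s

Log law: V(z) = (u*/κ) · ln(z/z₀) ⇒ u* = κ · V / ln(z/z₀)
u* = 0.41 × 7.03 / ln(12.0/0.0175) = 0.41 × 7.03 / 6.5305
   = 2.8823 / 6.5305 = 0.4414 m/s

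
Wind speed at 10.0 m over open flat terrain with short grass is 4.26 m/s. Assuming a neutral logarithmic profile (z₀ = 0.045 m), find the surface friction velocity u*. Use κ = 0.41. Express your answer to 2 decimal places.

u* ≈ 0.32 m/s

Log law: V(z) = (u*/κ) · ln(z/z₀) ⇒ u* = κ · V / ln(z/z₀)
u* = 0.41 × 4.26 / ln(10.0/0.045) = 0.41 × 4.26 / 5.4037
   = 1.7466 / 5.4037 = 0.3232 m/s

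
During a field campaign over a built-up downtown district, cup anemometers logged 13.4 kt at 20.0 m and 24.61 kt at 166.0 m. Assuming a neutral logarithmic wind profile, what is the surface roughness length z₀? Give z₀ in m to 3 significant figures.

Log law: V(z) ∝ ln(z/z₀). With r = V₁/V₂ = 13.4/24.61 = 0.54449,
r · ln(z₂/z₀) = ln(z₁/z₀) ⇒ ln z₀ = (ln z₁ − r·ln z₂)/(1 − r)
ln z₀ = (2.99573 − 0.54449×5.11199) / 0.45551 = 0.4660
z₀ = exp(0.4660) = 1.594 m

z₀ ≈ 1.59 m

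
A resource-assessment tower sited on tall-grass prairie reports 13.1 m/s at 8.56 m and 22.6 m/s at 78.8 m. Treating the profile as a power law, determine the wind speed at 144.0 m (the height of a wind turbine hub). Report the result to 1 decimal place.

First find α: α = ln(V₂/V₁)/ln(z₂/z₁) = ln(22.6/13.1)/ln(78.8/8.56) = 0.54534/2.21981 = 0.2457
Extrapolate from 78.8 m to 144.0 m: V₃ = 22.6 × (144.0/78.8)^0.2457 = 22.6 × 1.1596 = 26.2080 m/s

26.2 m/s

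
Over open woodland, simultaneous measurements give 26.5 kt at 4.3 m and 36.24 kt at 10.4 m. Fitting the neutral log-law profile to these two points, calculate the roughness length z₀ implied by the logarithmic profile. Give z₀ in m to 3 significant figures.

z₀ ≈ 0.389 m

Log law: V(z) ∝ ln(z/z₀). With r = V₁/V₂ = 26.5/36.24 = 0.73124,
r · ln(z₂/z₀) = ln(z₁/z₀) ⇒ ln z₀ = (ln z₁ − r·ln z₂)/(1 − r)
ln z₀ = (1.45862 − 0.73124×2.34181) / 0.26876 = -0.9443
z₀ = exp(-0.9443) = 0.3889 m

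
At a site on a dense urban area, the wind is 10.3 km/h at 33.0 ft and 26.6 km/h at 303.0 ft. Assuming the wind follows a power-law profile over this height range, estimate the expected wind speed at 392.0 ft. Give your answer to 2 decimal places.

29.70 km/h

First find α: α = ln(V₂/V₁)/ln(z₂/z₁) = ln(26.6/10.3)/ln(303.0/33.0) = 0.94877/2.21723 = 0.4279
Extrapolate from 303.0 ft to 392.0 ft: V₃ = 26.6 × (392.0/303.0)^0.4279 = 26.6 × 1.1165 = 29.6989 km/h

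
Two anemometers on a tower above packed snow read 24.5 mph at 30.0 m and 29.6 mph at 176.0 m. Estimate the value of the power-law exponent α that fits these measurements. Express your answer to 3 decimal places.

α ≈ 0.107

Power law: V₂/V₁ = (z₂/z₁)^α ⇒ α = ln(V₂/V₁) / ln(z₂/z₁)
α = ln(29.6/24.5) / ln(176.0/30.0) = ln(1.2082) / ln(5.8667)
  = 0.18910 / 1.76929 = 0.10688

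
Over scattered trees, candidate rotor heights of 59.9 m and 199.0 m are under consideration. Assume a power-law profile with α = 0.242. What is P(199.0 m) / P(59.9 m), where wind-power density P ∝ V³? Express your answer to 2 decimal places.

Speed ratio: V_B/V_A = (z_B/z_A)^α = (199.0/59.9)^0.242 = (3.3222)^0.242 = 1.33717
Power-density ratio: P_B/P_A = (V_B/V_A)³ = (1.33717)³ = 2.39087

2.39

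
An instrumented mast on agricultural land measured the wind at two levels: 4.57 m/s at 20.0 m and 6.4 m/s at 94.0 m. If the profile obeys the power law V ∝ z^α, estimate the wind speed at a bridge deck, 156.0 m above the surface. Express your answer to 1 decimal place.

First find α: α = ln(V₂/V₁)/ln(z₂/z₁) = ln(6.4/4.57)/ln(94.0/20.0) = 0.33678/1.54756 = 0.2176
Extrapolate from 94.0 m to 156.0 m: V₃ = 6.4 × (156.0/94.0)^0.2176 = 6.4 × 1.1165 = 7.1459 m/s

7.1 m/s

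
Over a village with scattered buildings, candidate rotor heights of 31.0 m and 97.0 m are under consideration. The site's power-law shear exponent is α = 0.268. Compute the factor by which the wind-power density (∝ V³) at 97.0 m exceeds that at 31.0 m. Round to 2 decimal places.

2.50

Speed ratio: V_B/V_A = (z_B/z_A)^α = (97.0/31.0)^0.268 = (3.1290)^0.268 = 1.35759
Power-density ratio: P_B/P_A = (V_B/V_A)³ = (1.35759)³ = 2.50213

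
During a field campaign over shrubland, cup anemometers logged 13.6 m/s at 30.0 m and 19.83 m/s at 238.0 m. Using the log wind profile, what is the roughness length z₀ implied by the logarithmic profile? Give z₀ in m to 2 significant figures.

z₀ ≈ 0.33 m

Log law: V(z) ∝ ln(z/z₀). With r = V₁/V₂ = 13.6/19.83 = 0.68583,
r · ln(z₂/z₀) = ln(z₁/z₀) ⇒ ln z₀ = (ln z₁ − r·ln z₂)/(1 − r)
ln z₀ = (3.40120 − 0.68583×5.47227) / 0.31417 = -1.1199
z₀ = exp(-1.1199) = 0.3263 m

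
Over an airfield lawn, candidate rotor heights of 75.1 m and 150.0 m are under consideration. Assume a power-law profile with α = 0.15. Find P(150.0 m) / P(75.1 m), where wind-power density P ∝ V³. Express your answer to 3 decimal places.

Speed ratio: V_B/V_A = (z_B/z_A)^α = (150.0/75.1)^0.15 = (1.9973)^0.15 = 1.10935
Power-density ratio: P_B/P_A = (V_B/V_A)³ = (1.10935)³ = 1.36522

1.365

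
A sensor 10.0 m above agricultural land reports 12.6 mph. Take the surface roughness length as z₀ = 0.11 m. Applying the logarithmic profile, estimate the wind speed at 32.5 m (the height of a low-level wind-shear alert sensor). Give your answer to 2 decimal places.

15.89 mph

Log law: V(z) ∝ ln(z/z₀), so V₂/V₁ = ln(z₂/z₀) / ln(z₁/z₀).
ln(32.5/0.11) = 5.6885, ln(10.0/0.11) = 4.5099
V₂ = 12.6 × 5.6885/4.5099 = 12.6 × 1.2614 = 15.8930 mph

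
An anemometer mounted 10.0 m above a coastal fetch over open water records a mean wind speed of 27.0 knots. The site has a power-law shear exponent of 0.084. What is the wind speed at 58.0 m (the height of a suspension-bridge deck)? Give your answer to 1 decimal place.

Power-law profile: V₂ = V₁ · (z₂/z₁)^α
V₂ = 27.0 × (58.0/10.0)^0.084 = 27.0 × (5.8000)^0.084
    = 27.0 × 1.1591 = 31.2962 knots

31.3 knots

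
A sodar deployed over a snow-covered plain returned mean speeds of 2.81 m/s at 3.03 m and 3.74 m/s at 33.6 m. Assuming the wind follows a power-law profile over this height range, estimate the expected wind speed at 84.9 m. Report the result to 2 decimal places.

4.18 m/s

First find α: α = ln(V₂/V₁)/ln(z₂/z₁) = ln(3.74/2.81)/ln(33.6/3.03) = 0.28590/2.40596 = 0.1188
Extrapolate from 33.6 m to 84.9 m: V₃ = 3.74 × (84.9/33.6)^0.1188 = 3.74 × 1.1164 = 4.1755 m/s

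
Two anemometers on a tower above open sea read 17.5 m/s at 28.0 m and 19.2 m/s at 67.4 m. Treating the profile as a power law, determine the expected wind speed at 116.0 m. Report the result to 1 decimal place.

20.3 m/s

First find α: α = ln(V₂/V₁)/ln(z₂/z₁) = ln(19.2/17.5)/ln(67.4/28.0) = 0.09271/0.87844 = 0.1055
Extrapolate from 67.4 m to 116.0 m: V₃ = 19.2 × (116.0/67.4)^0.1055 = 19.2 × 1.0590 = 20.3323 m/s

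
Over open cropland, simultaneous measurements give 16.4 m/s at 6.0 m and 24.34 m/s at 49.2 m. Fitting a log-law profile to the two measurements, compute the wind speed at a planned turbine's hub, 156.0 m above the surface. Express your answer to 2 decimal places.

28.69 m/s

Log law: V ∝ ln(z/z₀). From the pair, with r = V₁/V₂ = 0.67379,
ln z₀ = (ln z₁ − r·ln z₂)/(1 − r) = (1.7918 − 0.67379×3.8959)/0.32621 = -2.5543 → z₀ = 0.07775 m
V₃ = V₁ · ln(z₃/z₀)/ln(z₁/z₀) = 16.4 × 7.6042/4.3461 = 28.6945 m/s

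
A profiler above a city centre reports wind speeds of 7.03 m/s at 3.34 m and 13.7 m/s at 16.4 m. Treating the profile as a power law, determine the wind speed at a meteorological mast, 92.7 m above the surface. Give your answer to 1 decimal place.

28.3 m/s

First find α: α = ln(V₂/V₁)/ln(z₂/z₁) = ln(13.7/7.03)/ln(16.4/3.34) = 0.66721/1.59131 = 0.4193
Extrapolate from 16.4 m to 92.7 m: V₃ = 13.7 × (92.7/16.4)^0.4193 = 13.7 × 2.0673 = 28.3218 m/s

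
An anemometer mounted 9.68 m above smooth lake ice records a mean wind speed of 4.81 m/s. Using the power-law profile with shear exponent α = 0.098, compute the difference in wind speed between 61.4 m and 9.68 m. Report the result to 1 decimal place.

Power law: V₂ = V₁ · (z₂/z₁)^α = 4.81 × (6.3430)^0.098 = 5.7646 m/s
ΔV = 5.7646 − 4.81 = 0.9546 m/s

1.0 m/s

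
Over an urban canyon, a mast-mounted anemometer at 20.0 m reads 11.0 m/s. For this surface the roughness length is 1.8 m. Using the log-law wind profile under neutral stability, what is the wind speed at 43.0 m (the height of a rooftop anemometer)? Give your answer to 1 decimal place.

Log law: V(z) ∝ ln(z/z₀), so V₂/V₁ = ln(z₂/z₀) / ln(z₁/z₀).
ln(43.0/1.8) = 3.1734, ln(20.0/1.8) = 2.4079
V₂ = 11.0 × 3.1734/2.4079 = 11.0 × 1.3179 = 14.4968 m/s

14.5 m/s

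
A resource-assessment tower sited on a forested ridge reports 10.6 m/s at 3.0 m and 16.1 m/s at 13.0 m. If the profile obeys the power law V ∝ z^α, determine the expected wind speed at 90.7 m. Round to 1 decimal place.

28.0 m/s

First find α: α = ln(V₂/V₁)/ln(z₂/z₁) = ln(16.1/10.6)/ln(13.0/3.0) = 0.41797/1.46634 = 0.2850
Extrapolate from 13.0 m to 90.7 m: V₃ = 16.1 × (90.7/13.0)^0.2850 = 16.1 × 1.7397 = 28.0094 m/s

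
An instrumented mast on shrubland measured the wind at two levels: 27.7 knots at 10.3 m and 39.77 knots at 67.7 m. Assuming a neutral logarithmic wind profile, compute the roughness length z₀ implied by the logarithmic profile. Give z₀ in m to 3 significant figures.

z₀ ≈ 0.137 m

Log law: V(z) ∝ ln(z/z₀). With r = V₁/V₂ = 27.7/39.77 = 0.69650,
r · ln(z₂/z₀) = ln(z₁/z₀) ⇒ ln z₀ = (ln z₁ − r·ln z₂)/(1 − r)
ln z₀ = (2.33214 − 0.69650×4.21509) / 0.30350 = -1.9891
z₀ = exp(-1.9891) = 0.1368 m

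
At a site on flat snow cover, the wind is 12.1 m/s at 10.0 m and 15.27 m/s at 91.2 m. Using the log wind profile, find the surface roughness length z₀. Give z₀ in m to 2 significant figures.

z₀ ≈ 0.0022 m

Log law: V(z) ∝ ln(z/z₀). With r = V₁/V₂ = 12.1/15.27 = 0.79240,
r · ln(z₂/z₀) = ln(z₁/z₀) ⇒ ln z₀ = (ln z₁ − r·ln z₂)/(1 − r)
ln z₀ = (2.30259 − 0.79240×4.51305) / 0.20760 = -6.1349
z₀ = exp(-6.1349) = 0.002166 m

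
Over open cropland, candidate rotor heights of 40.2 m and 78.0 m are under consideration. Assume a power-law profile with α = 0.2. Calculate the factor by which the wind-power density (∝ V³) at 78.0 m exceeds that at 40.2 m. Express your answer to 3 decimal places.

Speed ratio: V_B/V_A = (z_B/z_A)^α = (78.0/40.2)^0.2 = (1.9403)^0.2 = 1.14176
Power-density ratio: P_B/P_A = (V_B/V_A)³ = (1.14176)³ = 1.48841

1.488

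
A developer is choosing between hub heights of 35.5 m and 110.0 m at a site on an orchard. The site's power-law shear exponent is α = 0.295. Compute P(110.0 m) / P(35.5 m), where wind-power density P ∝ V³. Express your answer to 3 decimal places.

2.721

Speed ratio: V_B/V_A = (z_B/z_A)^α = (110.0/35.5)^0.295 = (3.0986)^0.295 = 1.39603
Power-density ratio: P_B/P_A = (V_B/V_A)³ = (1.39603)³ = 2.72070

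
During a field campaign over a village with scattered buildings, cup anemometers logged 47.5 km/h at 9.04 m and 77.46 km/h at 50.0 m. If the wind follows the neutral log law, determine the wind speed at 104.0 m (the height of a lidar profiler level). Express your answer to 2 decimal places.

90.29 km/h

Log law: V ∝ ln(z/z₀). From the pair, with r = V₁/V₂ = 0.61322,
ln z₀ = (ln z₁ − r·ln z₂)/(1 − r) = (2.2017 − 0.61322×3.9120)/0.38678 = -0.5100 → z₀ = 0.6005 m
V₃ = V₁ · ln(z₃/z₀)/ln(z₁/z₀) = 47.5 × 5.1544/2.7117 = 90.2887 km/h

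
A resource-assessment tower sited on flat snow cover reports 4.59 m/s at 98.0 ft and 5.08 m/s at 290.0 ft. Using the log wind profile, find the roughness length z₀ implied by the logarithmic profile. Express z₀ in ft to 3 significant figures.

z₀ ≈ 0.00378 ft

Log law: V(z) ∝ ln(z/z₀). With r = V₁/V₂ = 4.59/5.08 = 0.90354,
r · ln(z₂/z₀) = ln(z₁/z₀) ⇒ ln z₀ = (ln z₁ − r·ln z₂)/(1 − r)
ln z₀ = (4.58497 − 0.90354×5.66988) / 0.09646 = -5.5778
z₀ = exp(-5.5778) = 0.003781 ft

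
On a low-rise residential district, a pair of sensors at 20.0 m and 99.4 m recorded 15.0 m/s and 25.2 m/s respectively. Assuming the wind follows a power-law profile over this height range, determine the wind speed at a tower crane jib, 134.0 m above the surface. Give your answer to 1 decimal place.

First find α: α = ln(V₂/V₁)/ln(z₂/z₁) = ln(25.2/15.0)/ln(99.4/20.0) = 0.51879/1.60342 = 0.3236
Extrapolate from 99.4 m to 134.0 m: V₃ = 25.2 × (134.0/99.4)^0.3236 = 25.2 × 1.1015 = 27.7569 m/s

27.8 m/s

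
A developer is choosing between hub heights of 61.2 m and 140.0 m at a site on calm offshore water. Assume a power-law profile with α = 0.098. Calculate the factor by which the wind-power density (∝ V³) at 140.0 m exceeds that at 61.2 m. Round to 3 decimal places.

Speed ratio: V_B/V_A = (z_B/z_A)^α = (140.0/61.2)^0.098 = (2.2876)^0.098 = 1.08447
Power-density ratio: P_B/P_A = (V_B/V_A)³ = (1.08447)³ = 1.27543

1.275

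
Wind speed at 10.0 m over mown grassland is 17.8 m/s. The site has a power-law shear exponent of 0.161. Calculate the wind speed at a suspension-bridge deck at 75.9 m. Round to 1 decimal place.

24.7 m/s

Power-law profile: V₂ = V₁ · (z₂/z₁)^α
V₂ = 17.8 × (75.9/10.0)^0.161 = 17.8 × (7.5900)^0.161
    = 17.8 × 1.3859 = 24.6683 m/s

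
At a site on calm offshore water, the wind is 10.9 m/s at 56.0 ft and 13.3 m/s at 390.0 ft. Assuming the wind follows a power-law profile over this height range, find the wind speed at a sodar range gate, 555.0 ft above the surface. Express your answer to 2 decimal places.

First find α: α = ln(V₂/V₁)/ln(z₂/z₁) = ln(13.3/10.9)/ln(390.0/56.0) = 0.19900/1.94080 = 0.1025
Extrapolate from 390.0 ft to 555.0 ft: V₃ = 13.3 × (555.0/390.0)^0.1025 = 13.3 × 1.0368 = 13.7900 m/s

13.79 m/s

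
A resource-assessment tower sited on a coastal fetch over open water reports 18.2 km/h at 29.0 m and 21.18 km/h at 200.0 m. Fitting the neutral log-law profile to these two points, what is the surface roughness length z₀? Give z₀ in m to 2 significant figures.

Log law: V(z) ∝ ln(z/z₀). With r = V₁/V₂ = 18.2/21.18 = 0.85930,
r · ln(z₂/z₀) = ln(z₁/z₀) ⇒ ln z₀ = (ln z₁ − r·ln z₂)/(1 − r)
ln z₀ = (3.36730 − 0.85930×5.29832) / 0.14070 = -8.4262
z₀ = exp(-8.4262) = 0.0002191 m

z₀ ≈ 0.00022 m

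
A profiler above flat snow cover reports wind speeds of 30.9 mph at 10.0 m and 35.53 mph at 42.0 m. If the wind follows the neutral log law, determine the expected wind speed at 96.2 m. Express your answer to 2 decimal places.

Log law: V ∝ ln(z/z₀). From the pair, with r = V₁/V₂ = 0.86969,
ln z₀ = (ln z₁ − r·ln z₂)/(1 − r) = (2.3026 − 0.86969×3.7377)/0.13031 = -7.2750 → z₀ = 0.0006927 m
V₃ = V₁ · ln(z₃/z₀)/ln(z₁/z₀) = 30.9 × 11.8414/9.5776 = 38.2038 mph

38.20 mph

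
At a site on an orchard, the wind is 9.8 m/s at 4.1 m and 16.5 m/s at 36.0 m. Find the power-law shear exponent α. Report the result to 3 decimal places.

α ≈ 0.240

Power law: V₂/V₁ = (z₂/z₁)^α ⇒ α = ln(V₂/V₁) / ln(z₂/z₁)
α = ln(16.5/9.8) / ln(36.0/4.1) = ln(1.6837) / ln(8.7805)
  = 0.52098 / 2.17253 = 0.23980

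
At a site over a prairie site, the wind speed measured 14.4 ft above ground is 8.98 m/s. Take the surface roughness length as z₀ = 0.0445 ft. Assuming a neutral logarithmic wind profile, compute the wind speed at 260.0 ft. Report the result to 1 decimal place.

Log law: V(z) ∝ ln(z/z₀), so V₂/V₁ = ln(z₂/z₀) / ln(z₁/z₀).
ln(260.0/0.0445) = 8.6729, ln(14.4/0.0445) = 5.7795
V₂ = 8.98 × 8.6729/5.7795 = 8.98 × 1.5006 = 13.4758 m/s

13.5 m/s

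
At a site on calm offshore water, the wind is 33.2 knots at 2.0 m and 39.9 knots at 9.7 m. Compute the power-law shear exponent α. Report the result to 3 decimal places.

α ≈ 0.116

Power law: V₂/V₁ = (z₂/z₁)^α ⇒ α = ln(V₂/V₁) / ln(z₂/z₁)
α = ln(39.9/33.2) / ln(9.7/2.0) = ln(1.2018) / ln(4.8500)
  = 0.18383 / 1.57898 = 0.11642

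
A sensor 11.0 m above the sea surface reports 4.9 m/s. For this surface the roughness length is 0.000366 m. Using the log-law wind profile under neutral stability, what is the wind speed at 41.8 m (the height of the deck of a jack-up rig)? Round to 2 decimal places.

Log law: V(z) ∝ ln(z/z₀), so V₂/V₁ = ln(z₂/z₀) / ln(z₁/z₀).
ln(41.8/0.000366) = 11.6458, ln(11.0/0.000366) = 10.3108
V₂ = 4.9 × 11.6458/10.3108 = 4.9 × 1.1295 = 5.5344 m/s

5.53 m/s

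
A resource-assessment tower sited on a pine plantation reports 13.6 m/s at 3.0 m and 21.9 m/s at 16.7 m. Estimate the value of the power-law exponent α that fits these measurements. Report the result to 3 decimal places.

Power law: V₂/V₁ = (z₂/z₁)^α ⇒ α = ln(V₂/V₁) / ln(z₂/z₁)
α = ln(21.9/13.6) / ln(16.7/3.0) = ln(1.6103) / ln(5.5667)
  = 0.47642 / 1.71680 = 0.27750

α ≈ 0.278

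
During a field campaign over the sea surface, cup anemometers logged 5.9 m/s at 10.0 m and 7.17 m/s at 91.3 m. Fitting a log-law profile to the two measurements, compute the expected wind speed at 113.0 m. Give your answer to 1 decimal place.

7.3 m/s

Log law: V ∝ ln(z/z₀). From the pair, with r = V₁/V₂ = 0.82287,
ln z₀ = (ln z₁ − r·ln z₂)/(1 − r) = (2.3026 − 0.82287×4.5142)/0.17713 = -7.9716 → z₀ = 0.0003451 m
V₃ = V₁ · ln(z₃/z₀)/ln(z₁/z₀) = 5.9 × 12.6990/10.2742 = 7.2925 m/s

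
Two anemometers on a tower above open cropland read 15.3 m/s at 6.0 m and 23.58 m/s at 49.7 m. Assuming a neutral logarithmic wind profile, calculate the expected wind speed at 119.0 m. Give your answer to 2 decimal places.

27.00 m/s

Log law: V ∝ ln(z/z₀). From the pair, with r = V₁/V₂ = 0.64885,
ln z₀ = (ln z₁ − r·ln z₂)/(1 − r) = (1.7918 − 0.64885×3.9060)/0.35115 = -2.1150 → z₀ = 0.1206 m
V₃ = V₁ · ln(z₃/z₀)/ln(z₁/z₀) = 15.3 × 6.8941/3.9068 = 26.9994 m/s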